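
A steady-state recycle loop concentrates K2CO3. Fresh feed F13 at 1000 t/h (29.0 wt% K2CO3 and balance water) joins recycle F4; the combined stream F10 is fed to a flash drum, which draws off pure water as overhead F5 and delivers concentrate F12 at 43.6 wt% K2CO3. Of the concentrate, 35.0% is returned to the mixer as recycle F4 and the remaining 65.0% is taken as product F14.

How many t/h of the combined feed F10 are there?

1358 t/h

Overall K2CO3 balance (none leaves overhead): K2CO3 in fresh feed = K2CO3 in product, i.e. 1000×0.290 = (1−0.350)·F12·0.436.
F12 = 290/(0.436×0.650) = 1023.3 t/h.
Recycle F4 = 0.350×1023.3 = 358.15 t/h.
Combined feed F10 = 1000 + 358.15 = 1358.2 t/h.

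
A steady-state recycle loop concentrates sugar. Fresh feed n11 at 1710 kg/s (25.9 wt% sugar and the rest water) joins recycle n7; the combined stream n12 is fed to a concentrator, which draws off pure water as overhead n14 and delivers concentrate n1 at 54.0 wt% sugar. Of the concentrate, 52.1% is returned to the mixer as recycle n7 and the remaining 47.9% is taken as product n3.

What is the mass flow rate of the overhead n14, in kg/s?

889.8 kg/s

Overall sugar balance (none leaves overhead): sugar in fresh feed = sugar in product, i.e. 1710×0.259 = (1−0.521)·n1·0.540.
n1 = 442.89/(0.540×0.479) = 1712.2 kg/s.
Recycle n7 = 0.521×1712.2 = 892.08 kg/s.
Combined feed n12 = 1710 + 892.08 = 2602.1 kg/s.
Overhead n14 = n12 − n1 = 2602.1 − 1712.2 = 889.83 kg/s.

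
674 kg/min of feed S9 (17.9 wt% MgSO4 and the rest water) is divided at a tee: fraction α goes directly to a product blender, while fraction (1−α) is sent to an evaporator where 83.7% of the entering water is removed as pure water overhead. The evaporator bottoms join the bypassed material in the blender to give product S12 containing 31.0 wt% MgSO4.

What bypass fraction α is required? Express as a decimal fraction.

0.385

All 674×0.179 = 120.65 kg/min of MgSO4 reaches S12, so S12 = 120.65/0.310 = 389.18 kg/min and vapour = 284.82 kg/min.
The evaporator receives (1−α)·674 of feed at 0.821 water and removes 0.837 of that water:
0.837×0.821×(1−α)×674 = 284.82
(1−α) = 284.82/463.16 = 0.6150;  α = 0.3850.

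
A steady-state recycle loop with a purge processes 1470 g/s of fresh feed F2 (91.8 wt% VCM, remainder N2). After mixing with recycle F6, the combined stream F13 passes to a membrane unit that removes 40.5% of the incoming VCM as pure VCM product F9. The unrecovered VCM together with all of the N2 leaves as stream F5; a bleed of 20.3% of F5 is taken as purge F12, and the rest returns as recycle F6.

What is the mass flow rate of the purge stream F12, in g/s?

N2 enters only via F2 and leaves only via the purge: 1470×0.082 = 0.203×(N2 in F5), and the membrane unit passes all N2, so N2 in F13 = N2 in F5 = 593.79 g/s.
VCM in F13: m_A = 1470×0.918 + (1−0.203)·(1−0.405)·m_A, so m_A = 1349.5/0.5258 = 2566.6 g/s.
F5 = (1−0.405)×2566.6 + 593.79 = 2120.9 g/s.
Purge F12 = 0.203×2120.9 = 430.54 g/s.

430.5 g/s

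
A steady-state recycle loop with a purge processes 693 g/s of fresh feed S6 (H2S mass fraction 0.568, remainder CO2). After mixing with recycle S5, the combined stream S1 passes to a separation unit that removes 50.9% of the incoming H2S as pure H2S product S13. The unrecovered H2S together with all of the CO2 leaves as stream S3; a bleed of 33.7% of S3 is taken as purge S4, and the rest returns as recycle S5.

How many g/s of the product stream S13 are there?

297.1 g/s

H2S in S1: m_A = 693×0.568 + (1−0.337)·(1−0.509)·m_A, so m_A = 393.62/0.6745 = 583.61 g/s.
Product S13 = 0.509×583.61 = 297.06 g/s.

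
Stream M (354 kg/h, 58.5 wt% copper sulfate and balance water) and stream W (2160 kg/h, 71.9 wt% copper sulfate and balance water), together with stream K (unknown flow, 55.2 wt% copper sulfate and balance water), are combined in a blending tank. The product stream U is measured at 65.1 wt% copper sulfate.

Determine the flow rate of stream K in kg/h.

1248 kg/h

Let K be the unknown flow. Total out = 2514 + K.
copper sulfate balance: 1760.1 + 0.552·K = 0.651·(2514 + K)
(0.552 − 0.651)·K = 0.651×2514 − 1760.1 = -123.52
K = -123.52 / -0.099 = 1247.6 kg/h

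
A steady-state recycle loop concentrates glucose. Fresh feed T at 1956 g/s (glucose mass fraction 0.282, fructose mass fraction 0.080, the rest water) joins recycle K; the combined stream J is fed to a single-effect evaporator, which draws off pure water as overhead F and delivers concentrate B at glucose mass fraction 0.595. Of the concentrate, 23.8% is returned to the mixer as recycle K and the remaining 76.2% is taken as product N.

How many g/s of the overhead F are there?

1029 g/s

Overall glucose balance (none leaves overhead): glucose in fresh feed = glucose in product, i.e. 1956×0.282 = (1−0.238)·B·0.595.
B = 551.59/(0.595×0.762) = 1216.6 g/s.
Recycle K = 0.238×1216.6 = 289.55 g/s.
Combined feed J = 1956 + 289.55 = 2245.5 g/s.
Overhead F = J − B = 2245.5 − 1216.6 = 1029 g/s.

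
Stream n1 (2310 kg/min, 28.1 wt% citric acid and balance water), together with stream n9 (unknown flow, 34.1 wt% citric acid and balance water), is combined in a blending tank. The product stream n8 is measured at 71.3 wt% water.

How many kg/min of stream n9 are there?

Let n9 be the unknown flow. Total out = 2310 + n9.
water balance: 1660.9 + 0.659·n9 = 0.713·(2310 + n9)
(0.659 − 0.713)·n9 = 0.713×2310 − 1660.9 = -13.86
n9 = -13.86 / -0.054 = 256.67 kg/min

256.7 kg/min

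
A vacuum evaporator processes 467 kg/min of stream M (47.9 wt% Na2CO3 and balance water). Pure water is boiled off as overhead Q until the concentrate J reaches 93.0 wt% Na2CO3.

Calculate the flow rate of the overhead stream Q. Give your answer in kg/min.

226.5 kg/min

Na2CO3 is conserved: 467×0.479 = 223.69 kg/min all reports to the concentrate.
Concentrate = 223.69/(target fraction) = 240.53 kg/min.
Overhead = 467 − 240.53 = 226.47 kg/min.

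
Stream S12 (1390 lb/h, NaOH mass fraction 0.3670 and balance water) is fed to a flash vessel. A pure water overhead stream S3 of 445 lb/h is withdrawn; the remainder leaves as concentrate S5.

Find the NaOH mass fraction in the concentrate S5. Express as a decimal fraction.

0.5398

NaOH is not removed: 1390×0.367 = 510.13 lb/h of NaOH enters S5.
Concentrate = 1390 − 445 = 945 lb/h.
Mass fraction = 510.13/945 = 0.5398.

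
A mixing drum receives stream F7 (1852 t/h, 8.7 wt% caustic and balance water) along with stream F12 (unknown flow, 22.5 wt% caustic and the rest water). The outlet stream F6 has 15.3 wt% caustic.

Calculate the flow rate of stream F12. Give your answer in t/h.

1698 t/h

Let F12 be the unknown flow. Total out = 1852 + F12.
caustic balance: 161.12 + 0.225·F12 = 0.153·(1852 + F12)
(0.225 − 0.153)·F12 = 0.153×1852 − 161.12 = 122.23
F12 = 122.23 / 0.072 = 1697.7 t/h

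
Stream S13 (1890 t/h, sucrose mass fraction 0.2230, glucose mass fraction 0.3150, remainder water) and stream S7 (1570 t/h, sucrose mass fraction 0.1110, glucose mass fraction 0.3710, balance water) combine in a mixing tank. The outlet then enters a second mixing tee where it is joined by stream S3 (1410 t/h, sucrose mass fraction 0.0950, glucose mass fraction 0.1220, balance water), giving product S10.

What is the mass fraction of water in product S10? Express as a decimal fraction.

0.5730

Overall, product flow = 4870 t/h.
water in = 1890×0.462 + 1570×0.518 + 1410×0.783 = 2790.5 t/h.
water fraction in S10 = 0.5730.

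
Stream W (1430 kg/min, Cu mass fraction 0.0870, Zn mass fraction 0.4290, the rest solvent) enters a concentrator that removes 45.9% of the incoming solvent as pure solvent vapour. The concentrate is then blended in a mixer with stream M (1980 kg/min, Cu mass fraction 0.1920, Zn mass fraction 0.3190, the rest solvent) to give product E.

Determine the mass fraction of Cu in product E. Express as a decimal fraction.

Vapour removed = 0.459×0.484×1430 = 317.68 kg/min; concentrate = 1112.3 kg/min.
Cu reaching the mixer = 124.41 (from concentrate) + 1980×0.192 = 504.57 kg/min.
Product flow = 1112.3 + 1980 = 3092.3 kg/min; Cu fraction = 0.1632.

0.1632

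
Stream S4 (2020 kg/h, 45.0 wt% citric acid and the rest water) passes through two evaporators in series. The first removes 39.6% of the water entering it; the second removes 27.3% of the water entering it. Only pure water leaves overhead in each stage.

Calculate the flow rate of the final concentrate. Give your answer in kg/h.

water in feed = 2020×0.550 = 1111 kg/h.
After stage 1: water left = (1−0.396)×1111 = 671.04; stream total = 1580 kg/h.
After stage 2: water left = (1−0.273)×671.04 = 487.85; final concentrate = 1396.8 kg/h.

1397 kg/h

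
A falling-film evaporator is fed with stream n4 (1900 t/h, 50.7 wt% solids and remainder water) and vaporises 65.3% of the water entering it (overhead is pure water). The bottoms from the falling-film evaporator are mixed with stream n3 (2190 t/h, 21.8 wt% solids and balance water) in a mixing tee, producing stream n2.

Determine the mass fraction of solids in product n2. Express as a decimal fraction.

Vapour removed = 0.653×0.493×1900 = 611.67 t/h; concentrate = 1288.3 t/h.
solids reaching the mixer = 963.3 (from concentrate) + 2190×0.218 = 1440.7 t/h.
Product flow = 1288.3 + 2190 = 3478.3 t/h; solids fraction = 0.414.

0.414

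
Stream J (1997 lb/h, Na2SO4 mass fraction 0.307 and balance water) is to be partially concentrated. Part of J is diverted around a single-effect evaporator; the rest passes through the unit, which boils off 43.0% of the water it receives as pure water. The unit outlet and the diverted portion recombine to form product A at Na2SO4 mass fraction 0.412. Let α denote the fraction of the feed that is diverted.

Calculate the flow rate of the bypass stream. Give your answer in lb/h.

289.1 lb/h

All 1997×0.307 = 613.08 lb/h of Na2SO4 reaches A, so A = 613.08/0.412 = 1488.1 lb/h and vapour = 508.94 lb/h.
The evaporator receives (1−α)·1997 of feed at 0.693 water and removes 0.430 of that water:
0.430×0.693×(1−α)×1997 = 508.94
(1−α) = 508.94/595.09 = 0.8552;  α = 0.1448.
Bypass flow = 0.1448×1997 = 289.08 lb/h.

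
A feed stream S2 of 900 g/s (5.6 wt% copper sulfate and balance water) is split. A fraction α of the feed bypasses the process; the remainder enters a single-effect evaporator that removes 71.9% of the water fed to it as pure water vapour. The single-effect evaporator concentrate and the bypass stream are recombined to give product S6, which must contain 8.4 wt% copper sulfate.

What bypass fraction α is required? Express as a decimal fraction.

0.509

All 900×0.056 = 50.4 g/s of copper sulfate reaches S6, so S6 = 50.4/0.084 = 600 g/s and vapour = 300 g/s.
The evaporator receives (1−α)·900 of feed at 0.944 water and removes 0.719 of that water:
0.719×0.944×(1−α)×900 = 300
(1−α) = 300/610.86 = 0.4911;  α = 0.5089.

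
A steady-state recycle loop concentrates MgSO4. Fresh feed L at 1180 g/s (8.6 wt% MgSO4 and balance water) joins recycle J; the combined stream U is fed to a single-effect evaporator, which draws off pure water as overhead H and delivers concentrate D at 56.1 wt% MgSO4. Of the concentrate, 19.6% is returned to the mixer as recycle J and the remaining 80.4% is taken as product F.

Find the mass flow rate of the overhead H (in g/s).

999.1 g/s

Overall MgSO4 balance (none leaves overhead): MgSO4 in fresh feed = MgSO4 in product, i.e. 1180×0.086 = (1−0.196)·D·0.561.
D = 101.48/(0.561×0.804) = 224.99 g/s.
Recycle J = 0.196×224.99 = 44.098 g/s.
Combined feed U = 1180 + 44.098 = 1224.1 g/s.
Overhead H = U − D = 1224.1 − 224.99 = 999.11 g/s.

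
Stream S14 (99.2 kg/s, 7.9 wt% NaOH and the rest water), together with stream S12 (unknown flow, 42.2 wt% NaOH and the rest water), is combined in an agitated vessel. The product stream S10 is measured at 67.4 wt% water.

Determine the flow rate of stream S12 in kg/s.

Let S12 be the unknown flow. Total out = 99.2 + S12.
water balance: 91.363 + 0.578·S12 = 0.674·(99.2 + S12)
(0.578 − 0.674)·S12 = 0.674×99.2 − 91.363 = -24.502
S12 = -24.502 / -0.096 = 255.23 kg/s

255.2 kg/s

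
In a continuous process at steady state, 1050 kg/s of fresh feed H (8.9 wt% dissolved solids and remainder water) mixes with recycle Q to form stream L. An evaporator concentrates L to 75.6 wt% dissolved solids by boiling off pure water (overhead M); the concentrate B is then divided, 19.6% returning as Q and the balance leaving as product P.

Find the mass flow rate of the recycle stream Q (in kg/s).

30.13 kg/s

Overall dissolved solids balance (none leaves overhead): dissolved solids in fresh feed = dissolved solids in product, i.e. 1050×0.089 = (1−0.196)·B·0.756.
B = 93.45/(0.756×0.804) = 153.75 kg/s.
Recycle Q = 0.196×153.75 = 30.134 kg/s.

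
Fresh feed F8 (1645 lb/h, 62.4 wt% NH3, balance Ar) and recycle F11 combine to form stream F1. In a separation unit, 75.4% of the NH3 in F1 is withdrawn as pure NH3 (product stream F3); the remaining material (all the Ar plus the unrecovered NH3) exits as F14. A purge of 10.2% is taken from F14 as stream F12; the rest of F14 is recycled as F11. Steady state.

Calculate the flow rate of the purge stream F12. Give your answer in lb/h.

Ar enters only via F8 and leaves only via the purge: 1645×0.376 = 0.102×(Ar in F14), and the separation unit passes all Ar, so Ar in F1 = Ar in F14 = 6063.9 lb/h.
NH3 in F1: m_A = 1645×0.624 + (1−0.102)·(1−0.754)·m_A, so m_A = 1026.5/0.7791 = 1317.5 lb/h.
F14 = (1−0.754)×1317.5 + 6063.9 = 6388 lb/h.
Purge F12 = 0.102×6388 = 651.58 lb/h.

651.6 lb/h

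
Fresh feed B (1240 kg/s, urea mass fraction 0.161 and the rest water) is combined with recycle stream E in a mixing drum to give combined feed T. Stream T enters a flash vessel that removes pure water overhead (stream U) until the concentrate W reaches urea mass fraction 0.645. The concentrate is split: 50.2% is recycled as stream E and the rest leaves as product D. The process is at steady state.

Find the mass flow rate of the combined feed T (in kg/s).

Overall urea balance (none leaves overhead): urea in fresh feed = urea in product, i.e. 1240×0.161 = (1−0.502)·W·0.645.
W = 199.64/(0.645×0.498) = 621.52 kg/s.
Recycle E = 0.502×621.52 = 312.01 kg/s.
Combined feed T = 1240 + 312.01 = 1552 kg/s.

1552 kg/s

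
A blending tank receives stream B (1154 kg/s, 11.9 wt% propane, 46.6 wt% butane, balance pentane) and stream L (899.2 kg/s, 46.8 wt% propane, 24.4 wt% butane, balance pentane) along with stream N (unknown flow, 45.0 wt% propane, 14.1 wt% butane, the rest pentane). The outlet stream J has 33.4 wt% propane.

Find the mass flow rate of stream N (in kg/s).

Let N be the unknown flow. Total out = 2053.2 + N.
propane balance: 558.15 + 0.450·N = 0.334·(2053.2 + N)
(0.450 − 0.334)·N = 0.334×2053.2 − 558.15 = 127.62
N = 127.62 / 0.116 = 1100.1 kg/s

1100 kg/s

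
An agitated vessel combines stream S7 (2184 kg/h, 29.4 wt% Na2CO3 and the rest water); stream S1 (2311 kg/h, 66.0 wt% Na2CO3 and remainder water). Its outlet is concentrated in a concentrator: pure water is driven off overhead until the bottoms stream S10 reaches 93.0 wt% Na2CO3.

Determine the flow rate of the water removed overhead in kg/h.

Na2CO3 entering = 2184×0.294 + 2311×0.660 = 2167.4 kg/h.
All Na2CO3 reports to S10, so S10 = 2167.4/0.930 = 2330.5 kg/h.
Total feed = 4495 kg/h; overhead = 4495 − 2330.5 = 2164.5 kg/h.

2165 kg/h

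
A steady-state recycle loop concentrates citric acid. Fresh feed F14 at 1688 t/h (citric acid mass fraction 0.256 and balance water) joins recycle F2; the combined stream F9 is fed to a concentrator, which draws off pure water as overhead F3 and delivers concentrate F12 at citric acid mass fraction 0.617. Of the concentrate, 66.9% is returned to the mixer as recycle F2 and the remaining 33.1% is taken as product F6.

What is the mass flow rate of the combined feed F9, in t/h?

3104 t/h

Overall citric acid balance (none leaves overhead): citric acid in fresh feed = citric acid in product, i.e. 1688×0.256 = (1−0.669)·F12·0.617.
F12 = 432.13/(0.617×0.331) = 2115.9 t/h.
Recycle F2 = 0.669×2115.9 = 1415.6 t/h.
Combined feed F9 = 1688 + 1415.6 = 3103.6 t/h.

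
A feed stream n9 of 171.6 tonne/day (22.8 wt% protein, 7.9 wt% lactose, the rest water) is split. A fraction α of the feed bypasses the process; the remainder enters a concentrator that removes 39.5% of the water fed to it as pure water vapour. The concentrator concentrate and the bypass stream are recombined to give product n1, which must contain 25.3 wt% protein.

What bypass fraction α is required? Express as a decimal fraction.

All 171.6×0.228 = 39.125 tonne/day of protein reaches n1, so n1 = 39.125/0.253 = 154.64 tonne/day and vapour = 16.957 tonne/day.
The evaporator receives (1−α)·171.6 of feed at 0.693 water and removes 0.395 of that water:
0.395×0.693×(1−α)×171.6 = 16.957
(1−α) = 16.957/46.973 = 0.3610;  α = 0.6390.

0.639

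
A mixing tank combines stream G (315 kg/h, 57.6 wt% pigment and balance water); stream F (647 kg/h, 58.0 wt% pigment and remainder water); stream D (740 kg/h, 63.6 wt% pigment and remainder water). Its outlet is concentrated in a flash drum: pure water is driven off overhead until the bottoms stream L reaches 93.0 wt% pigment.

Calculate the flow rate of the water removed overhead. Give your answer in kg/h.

pigment entering = 315×0.576 + 647×0.580 + 740×0.636 = 1027.3 kg/h.
All pigment reports to L, so L = 1027.3/0.930 = 1104.7 kg/h.
Total feed = 1702 kg/h; overhead = 1702 − 1104.7 = 597.33 kg/h.

597.3 kg/h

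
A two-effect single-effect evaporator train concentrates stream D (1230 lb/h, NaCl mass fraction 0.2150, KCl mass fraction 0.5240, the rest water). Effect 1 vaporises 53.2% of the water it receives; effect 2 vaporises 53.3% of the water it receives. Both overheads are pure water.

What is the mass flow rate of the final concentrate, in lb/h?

979.1 lb/h

water in feed = 1230×0.261 = 321.03 lb/h.
After stage 1: water left = (1−0.532)×321.03 = 150.24; stream total = 1059.2 lb/h.
After stage 2: water left = (1−0.533)×150.24 = 70.163; final concentrate = 979.13 lb/h.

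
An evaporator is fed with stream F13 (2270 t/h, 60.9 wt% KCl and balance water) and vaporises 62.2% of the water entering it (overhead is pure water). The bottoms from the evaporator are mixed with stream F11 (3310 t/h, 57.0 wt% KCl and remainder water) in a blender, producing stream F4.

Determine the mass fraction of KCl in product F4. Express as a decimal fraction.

Vapour removed = 0.622×0.391×2270 = 552.07 t/h; concentrate = 1717.9 t/h.
KCl reaching the mixer = 1382.4 (from concentrate) + 3310×0.570 = 3269.1 t/h.
Product flow = 1717.9 + 3310 = 5027.9 t/h; KCl fraction = 0.6502.

0.6502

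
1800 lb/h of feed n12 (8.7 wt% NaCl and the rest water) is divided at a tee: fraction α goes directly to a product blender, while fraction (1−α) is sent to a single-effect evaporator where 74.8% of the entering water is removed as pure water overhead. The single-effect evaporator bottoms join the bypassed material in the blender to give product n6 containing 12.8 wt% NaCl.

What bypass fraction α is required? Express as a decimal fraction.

All 1800×0.087 = 156.6 lb/h of NaCl reaches n6, so n6 = 156.6/0.128 = 1223.4 lb/h and vapour = 576.56 lb/h.
The evaporator receives (1−α)·1800 of feed at 0.913 water and removes 0.748 of that water:
0.748×0.913×(1−α)×1800 = 576.56
(1−α) = 576.56/1229.3 = 0.4690;  α = 0.5310.

0.531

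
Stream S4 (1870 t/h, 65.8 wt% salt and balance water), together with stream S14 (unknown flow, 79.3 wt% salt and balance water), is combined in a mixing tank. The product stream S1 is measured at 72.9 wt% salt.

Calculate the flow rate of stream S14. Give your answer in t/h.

Let S14 be the unknown flow. Total out = 1870 + S14.
salt balance: 1230.5 + 0.793·S14 = 0.729·(1870 + S14)
(0.793 − 0.729)·S14 = 0.729×1870 − 1230.5 = 132.77
S14 = 132.77 / 0.064 = 2074.5 t/h

2075 t/h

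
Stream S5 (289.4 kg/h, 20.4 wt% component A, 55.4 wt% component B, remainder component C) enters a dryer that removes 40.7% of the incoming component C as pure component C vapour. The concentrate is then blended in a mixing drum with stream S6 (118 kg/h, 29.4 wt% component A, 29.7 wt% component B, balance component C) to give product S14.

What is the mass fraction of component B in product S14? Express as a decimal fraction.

0.516

Vapour removed = 0.407×0.242×289.4 = 28.504 kg/h; concentrate = 260.9 kg/h.
component B reaching the mixer = 160.33 (from concentrate) + 118×0.297 = 195.37 kg/h.
Product flow = 260.9 + 118 = 378.9 kg/h; component B fraction = 0.516.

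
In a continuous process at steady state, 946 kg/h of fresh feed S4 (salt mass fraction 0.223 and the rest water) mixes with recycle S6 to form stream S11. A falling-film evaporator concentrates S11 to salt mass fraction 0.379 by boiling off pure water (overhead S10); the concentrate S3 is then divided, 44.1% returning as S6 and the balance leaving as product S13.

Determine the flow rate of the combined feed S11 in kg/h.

1385 kg/h

Overall salt balance (none leaves overhead): salt in fresh feed = salt in product, i.e. 946×0.223 = (1−0.441)·S3·0.379.
S3 = 210.96/(0.379×0.559) = 995.74 kg/h.
Recycle S6 = 0.441×995.74 = 439.12 kg/h.
Combined feed S11 = 946 + 439.12 = 1385.1 kg/h.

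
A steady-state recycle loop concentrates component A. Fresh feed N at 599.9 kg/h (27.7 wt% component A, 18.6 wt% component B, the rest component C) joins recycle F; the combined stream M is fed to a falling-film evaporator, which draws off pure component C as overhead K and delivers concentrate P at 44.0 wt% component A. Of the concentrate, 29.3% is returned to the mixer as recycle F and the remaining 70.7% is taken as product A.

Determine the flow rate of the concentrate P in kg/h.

Overall component A balance (none leaves overhead): component A in fresh feed = component A in product, i.e. 599.9×0.277 = (1−0.293)·P·0.440.
P = 166.17/(0.440×0.707) = 534.18 kg/h.

534.2 kg/h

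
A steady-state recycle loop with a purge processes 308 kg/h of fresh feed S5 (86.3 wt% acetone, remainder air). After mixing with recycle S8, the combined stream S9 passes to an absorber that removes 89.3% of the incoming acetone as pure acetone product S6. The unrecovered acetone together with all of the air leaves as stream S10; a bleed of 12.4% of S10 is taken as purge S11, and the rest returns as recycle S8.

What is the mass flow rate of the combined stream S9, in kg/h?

633.6 kg/h

air enters only via S5 and leaves only via the purge: 308×0.137 = 0.124×(air in S10), and the absorber passes all air, so air in S9 = air in S10 = 340.29 kg/h.
acetone in S9: m_A = 308×0.863 + (1−0.124)·(1−0.893)·m_A, so m_A = 265.8/0.9063 = 293.3 kg/h.
S9 = 293.3 + 340.29 = 633.59 kg/h.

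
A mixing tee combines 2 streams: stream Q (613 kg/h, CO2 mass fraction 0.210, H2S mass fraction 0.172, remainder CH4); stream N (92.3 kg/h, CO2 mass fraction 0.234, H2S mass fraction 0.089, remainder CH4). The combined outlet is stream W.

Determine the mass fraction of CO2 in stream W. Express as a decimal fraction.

Total flow out = 613 + 92.3 = 705.3 kg/h.
CO2 in = 613×0.210 + 92.3×0.234 = 150.33 kg/h.
CO2 mass fraction in W = 150.33/705.3 = 0.213.

0.213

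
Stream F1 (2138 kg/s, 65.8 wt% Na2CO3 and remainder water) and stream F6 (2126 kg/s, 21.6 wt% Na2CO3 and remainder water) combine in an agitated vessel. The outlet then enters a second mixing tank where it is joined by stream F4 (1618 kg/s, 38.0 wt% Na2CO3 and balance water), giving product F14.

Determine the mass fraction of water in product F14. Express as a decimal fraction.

Overall, product flow = 5882 kg/s.
water in = 2138×0.342 + 2126×0.784 + 1618×0.620 = 3401.1 kg/s.
water fraction in F14 = 0.5782.

0.5782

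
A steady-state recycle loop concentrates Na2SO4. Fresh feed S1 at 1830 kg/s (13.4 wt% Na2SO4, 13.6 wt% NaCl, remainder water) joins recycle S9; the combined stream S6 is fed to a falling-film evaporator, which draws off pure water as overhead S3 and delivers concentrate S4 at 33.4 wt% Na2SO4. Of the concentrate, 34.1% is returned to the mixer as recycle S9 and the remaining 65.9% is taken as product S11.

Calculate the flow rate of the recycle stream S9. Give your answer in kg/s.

Overall Na2SO4 balance (none leaves overhead): Na2SO4 in fresh feed = Na2SO4 in product, i.e. 1830×0.134 = (1−0.341)·S4·0.334.
S4 = 245.22/(0.334×0.659) = 1114.1 kg/s.
Recycle S9 = 0.341×1114.1 = 379.91 kg/s.

379.9 kg/s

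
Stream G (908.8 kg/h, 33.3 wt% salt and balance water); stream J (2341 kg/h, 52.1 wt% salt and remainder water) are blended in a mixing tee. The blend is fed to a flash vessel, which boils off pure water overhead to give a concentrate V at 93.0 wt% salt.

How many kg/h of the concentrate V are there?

1637 kg/h

salt entering = 908.8×0.333 + 2341×0.521 = 1522.3 kg/h.
All salt reports to V, so V = 1522.3/0.930 = 1636.9 kg/h.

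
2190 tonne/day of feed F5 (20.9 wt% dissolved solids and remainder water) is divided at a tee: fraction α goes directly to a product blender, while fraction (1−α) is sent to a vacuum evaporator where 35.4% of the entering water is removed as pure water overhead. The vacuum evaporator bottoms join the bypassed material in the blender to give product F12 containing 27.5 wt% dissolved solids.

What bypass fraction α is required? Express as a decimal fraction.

0.143

All 2190×0.209 = 457.71 tonne/day of dissolved solids reaches F12, so F12 = 457.71/0.275 = 1664.4 tonne/day and vapour = 525.6 tonne/day.
The evaporator receives (1−α)·2190 of feed at 0.791 water and removes 0.354 of that water:
0.354×0.791×(1−α)×2190 = 525.6
(1−α) = 525.6/613.23 = 0.8571;  α = 0.1429.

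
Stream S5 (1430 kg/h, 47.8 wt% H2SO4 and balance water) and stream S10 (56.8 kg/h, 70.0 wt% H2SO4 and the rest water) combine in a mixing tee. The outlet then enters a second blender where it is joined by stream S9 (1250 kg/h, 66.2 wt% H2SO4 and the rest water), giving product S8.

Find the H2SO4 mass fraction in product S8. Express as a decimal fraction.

0.5666

Overall, product flow = 2736.8 kg/h.
H2SO4 in = 1430×0.478 + 56.8×0.700 + 1250×0.662 = 1550.8 kg/h.
H2SO4 fraction in S8 = 0.5666.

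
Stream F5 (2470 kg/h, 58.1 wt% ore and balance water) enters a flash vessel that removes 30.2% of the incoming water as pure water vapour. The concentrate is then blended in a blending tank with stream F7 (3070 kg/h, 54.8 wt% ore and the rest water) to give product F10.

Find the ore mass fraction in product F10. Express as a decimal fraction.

0.5964

Vapour removed = 0.302×0.419×2470 = 312.55 kg/h; concentrate = 2157.5 kg/h.
ore reaching the mixer = 1435.1 (from concentrate) + 3070×0.548 = 3117.4 kg/h.
Product flow = 2157.5 + 3070 = 5227.5 kg/h; ore fraction = 0.5964.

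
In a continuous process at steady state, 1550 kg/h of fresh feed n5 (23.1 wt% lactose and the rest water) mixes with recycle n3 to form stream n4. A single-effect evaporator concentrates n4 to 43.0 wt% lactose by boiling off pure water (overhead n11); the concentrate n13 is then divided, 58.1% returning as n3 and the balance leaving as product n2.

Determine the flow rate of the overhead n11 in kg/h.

717.3 kg/h

Overall lactose balance (none leaves overhead): lactose in fresh feed = lactose in product, i.e. 1550×0.231 = (1−0.581)·n13·0.430.
n13 = 358.05/(0.430×0.419) = 1987.3 kg/h.
Recycle n3 = 0.581×1987.3 = 1154.6 kg/h.
Combined feed n4 = 1550 + 1154.6 = 2704.6 kg/h.
Overhead n11 = n4 − n13 = 2704.6 − 1987.3 = 717.33 kg/h.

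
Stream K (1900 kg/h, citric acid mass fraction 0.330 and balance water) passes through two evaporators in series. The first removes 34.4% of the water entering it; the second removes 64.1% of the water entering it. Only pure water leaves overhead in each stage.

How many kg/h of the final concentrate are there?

water in feed = 1900×0.670 = 1273 kg/h.
After stage 1: water left = (1−0.344)×1273 = 835.09; stream total = 1462.1 kg/h.
After stage 2: water left = (1−0.641)×835.09 = 299.8; final concentrate = 926.8 kg/h.

926.8 kg/h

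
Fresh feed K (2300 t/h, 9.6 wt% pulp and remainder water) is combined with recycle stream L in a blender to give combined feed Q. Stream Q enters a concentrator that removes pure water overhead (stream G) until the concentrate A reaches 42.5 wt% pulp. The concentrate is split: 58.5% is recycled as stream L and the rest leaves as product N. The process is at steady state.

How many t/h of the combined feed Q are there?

3032 t/h

Overall pulp balance (none leaves overhead): pulp in fresh feed = pulp in product, i.e. 2300×0.096 = (1−0.585)·A·0.425.
A = 220.8/(0.425×0.415) = 1251.9 t/h.
Recycle L = 0.585×1251.9 = 732.35 t/h.
Combined feed Q = 2300 + 732.35 = 3032.3 t/h.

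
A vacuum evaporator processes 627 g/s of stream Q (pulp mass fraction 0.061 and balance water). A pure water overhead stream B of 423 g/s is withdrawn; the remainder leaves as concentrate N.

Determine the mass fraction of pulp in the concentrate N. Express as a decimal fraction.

0.187

pulp is not removed: 627×0.061 = 38.247 g/s of pulp enters N.
Concentrate = 627 − 423 = 204 g/s.
Mass fraction = 38.247/204 = 0.187.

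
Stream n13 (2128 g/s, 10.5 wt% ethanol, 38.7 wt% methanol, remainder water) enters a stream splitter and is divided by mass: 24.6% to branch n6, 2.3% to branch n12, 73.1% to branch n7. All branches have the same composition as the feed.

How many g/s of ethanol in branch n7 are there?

163.3 g/s

Branch n7 total = 0.731×2128 = 1555.6 g/s.
ethanol in n7 = 0.105×1555.6 = 163.33 g/s.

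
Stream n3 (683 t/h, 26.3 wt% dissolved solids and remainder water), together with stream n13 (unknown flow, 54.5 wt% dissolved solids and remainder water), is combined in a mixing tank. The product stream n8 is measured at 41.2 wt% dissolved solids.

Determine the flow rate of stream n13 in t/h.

Let n13 be the unknown flow. Total out = 683 + n13.
dissolved solids balance: 179.63 + 0.545·n13 = 0.412·(683 + n13)
(0.545 − 0.412)·n13 = 0.412×683 − 179.63 = 101.77
n13 = 101.77 / 0.133 = 765.17 t/h

765.2 t/h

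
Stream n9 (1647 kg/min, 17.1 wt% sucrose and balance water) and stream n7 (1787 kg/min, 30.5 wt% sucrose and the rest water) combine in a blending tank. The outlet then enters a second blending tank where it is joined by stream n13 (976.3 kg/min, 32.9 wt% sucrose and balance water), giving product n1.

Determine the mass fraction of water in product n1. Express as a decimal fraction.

0.740

Overall, product flow = 4410.3 kg/min.
water in = 1647×0.829 + 1787×0.695 + 976.3×0.671 = 3262.4 kg/min.
water fraction in n1 = 0.740.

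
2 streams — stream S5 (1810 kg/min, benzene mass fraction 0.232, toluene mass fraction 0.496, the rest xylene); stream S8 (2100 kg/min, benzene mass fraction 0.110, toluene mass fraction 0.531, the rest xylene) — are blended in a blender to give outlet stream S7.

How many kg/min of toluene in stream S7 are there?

toluene out = toluene in = 1810×0.496 + 2100×0.531 = 2012.9 kg/min.

2013 kg/min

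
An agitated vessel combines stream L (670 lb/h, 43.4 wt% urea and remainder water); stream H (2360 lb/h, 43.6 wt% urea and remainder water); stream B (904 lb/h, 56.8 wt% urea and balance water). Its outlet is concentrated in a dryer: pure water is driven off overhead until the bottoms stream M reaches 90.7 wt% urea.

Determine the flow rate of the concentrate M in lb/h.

urea entering = 670×0.434 + 2360×0.436 + 904×0.568 = 1833.2 lb/h.
All urea reports to M, so M = 1833.2/0.907 = 2021.2 lb/h.

2021 lb/h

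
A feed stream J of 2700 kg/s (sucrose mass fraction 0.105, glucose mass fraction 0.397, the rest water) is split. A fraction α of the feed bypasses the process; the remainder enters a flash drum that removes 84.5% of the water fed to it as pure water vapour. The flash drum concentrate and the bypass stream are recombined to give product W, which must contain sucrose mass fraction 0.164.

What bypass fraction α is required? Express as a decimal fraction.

0.145

All 2700×0.105 = 283.5 kg/s of sucrose reaches W, so W = 283.5/0.164 = 1728.7 kg/s and vapour = 971.34 kg/s.
The evaporator receives (1−α)·2700 of feed at 0.498 water and removes 0.845 of that water:
0.845×0.498×(1−α)×2700 = 971.34
(1−α) = 971.34/1136.2 = 0.8549;  α = 0.1451.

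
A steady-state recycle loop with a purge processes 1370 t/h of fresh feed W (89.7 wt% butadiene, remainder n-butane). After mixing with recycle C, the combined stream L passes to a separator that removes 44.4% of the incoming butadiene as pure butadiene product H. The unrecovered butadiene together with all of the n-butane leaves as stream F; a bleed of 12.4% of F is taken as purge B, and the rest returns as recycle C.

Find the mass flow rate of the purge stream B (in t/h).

306.3 t/h

n-butane enters only via W and leaves only via the purge: 1370×0.103 = 0.124×(n-butane in F), and the separator passes all n-butane, so n-butane in L = n-butane in F = 1138 t/h.
butadiene in L: m_A = 1370×0.897 + (1−0.124)·(1−0.444)·m_A, so m_A = 1228.9/0.5129 = 2395.8 t/h.
F = (1−0.444)×2395.8 + 1138 = 2470 t/h.
Purge B = 0.124×2470 = 306.28 t/h.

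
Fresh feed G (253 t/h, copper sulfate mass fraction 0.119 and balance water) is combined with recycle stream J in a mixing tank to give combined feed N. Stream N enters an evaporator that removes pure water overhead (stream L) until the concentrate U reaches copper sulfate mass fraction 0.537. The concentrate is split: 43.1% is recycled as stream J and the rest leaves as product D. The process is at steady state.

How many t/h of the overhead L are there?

Overall copper sulfate balance (none leaves overhead): copper sulfate in fresh feed = copper sulfate in product, i.e. 253×0.119 = (1−0.431)·U·0.537.
U = 30.107/(0.537×0.569) = 98.533 t/h.
Recycle J = 0.431×98.533 = 42.468 t/h.
Combined feed N = 253 + 42.468 = 295.47 t/h.
Overhead L = N − U = 295.47 − 98.533 = 196.93 t/h.

196.9 t/h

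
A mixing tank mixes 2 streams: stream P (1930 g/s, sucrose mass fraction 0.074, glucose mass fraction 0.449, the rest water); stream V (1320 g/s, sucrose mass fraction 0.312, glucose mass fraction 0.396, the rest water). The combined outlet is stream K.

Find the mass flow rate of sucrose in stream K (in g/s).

554.7 g/s

sucrose out = sucrose in = 1930×0.074 + 1320×0.312 = 554.66 g/s.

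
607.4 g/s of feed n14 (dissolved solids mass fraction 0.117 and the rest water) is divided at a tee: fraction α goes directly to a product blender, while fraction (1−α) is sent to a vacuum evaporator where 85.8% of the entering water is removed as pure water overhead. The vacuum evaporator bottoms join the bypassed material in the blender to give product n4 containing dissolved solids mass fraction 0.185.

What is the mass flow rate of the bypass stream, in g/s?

312.7 g/s

All 607.4×0.117 = 71.066 g/s of dissolved solids reaches n4, so n4 = 71.066/0.185 = 384.14 g/s and vapour = 223.26 g/s.
The evaporator receives (1−α)·607.4 of feed at 0.883 water and removes 0.858 of that water:
0.858×0.883×(1−α)×607.4 = 223.26
(1−α) = 223.26/460.17 = 0.4852;  α = 0.5148.
Bypass flow = 0.5148×607.4 = 312.71 g/s.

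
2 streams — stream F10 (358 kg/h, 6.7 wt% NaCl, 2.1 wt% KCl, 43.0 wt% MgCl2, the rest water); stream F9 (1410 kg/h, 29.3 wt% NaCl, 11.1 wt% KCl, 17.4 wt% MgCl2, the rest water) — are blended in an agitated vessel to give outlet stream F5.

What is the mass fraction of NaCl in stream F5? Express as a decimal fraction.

Total flow out = 358 + 1410 = 1768 kg/h.
NaCl in = 358×0.067 + 1410×0.293 = 437.12 kg/h.
NaCl mass fraction in F5 = 437.12/1768 = 0.247.

0.247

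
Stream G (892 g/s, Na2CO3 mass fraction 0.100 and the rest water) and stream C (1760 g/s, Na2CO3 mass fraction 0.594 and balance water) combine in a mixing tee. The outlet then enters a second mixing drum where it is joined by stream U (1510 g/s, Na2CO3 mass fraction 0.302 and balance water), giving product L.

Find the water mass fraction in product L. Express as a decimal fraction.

0.618

Overall, product flow = 4162 g/s.
water in = 892×0.900 + 1760×0.406 + 1510×0.698 = 2571.3 g/s.
water fraction in L = 0.618.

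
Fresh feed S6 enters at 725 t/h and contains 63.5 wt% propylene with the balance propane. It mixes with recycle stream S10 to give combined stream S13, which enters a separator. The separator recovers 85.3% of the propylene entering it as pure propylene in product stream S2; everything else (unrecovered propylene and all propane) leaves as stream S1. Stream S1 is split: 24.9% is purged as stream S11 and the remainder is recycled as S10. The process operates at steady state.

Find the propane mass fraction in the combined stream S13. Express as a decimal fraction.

propane enters only via S6 and leaves only via the purge: 725×0.365 = 0.249×(propane in S1), and the separator passes all propane, so propane in S13 = propane in S1 = 1062.8 t/h.
propylene in S13: m_A = 725×0.635 + (1−0.249)·(1−0.853)·m_A, so m_A = 460.38/0.8896 = 517.51 t/h.
S13 = 517.51 + 1062.8 = 1580.3 t/h.
propane fraction in S13 = 1062.8/1580.3 = 0.673.

0.673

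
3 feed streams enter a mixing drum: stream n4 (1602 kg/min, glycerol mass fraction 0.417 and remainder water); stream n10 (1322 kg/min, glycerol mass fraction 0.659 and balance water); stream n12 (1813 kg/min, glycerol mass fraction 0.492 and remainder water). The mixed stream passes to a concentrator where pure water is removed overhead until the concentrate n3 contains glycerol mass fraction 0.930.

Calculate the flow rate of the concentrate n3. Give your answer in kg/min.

glycerol entering = 1602×0.417 + 1322×0.659 + 1813×0.492 = 2431.2 kg/min.
All glycerol reports to n3, so n3 = 2431.2/0.930 = 2614.2 kg/min.

2614 kg/min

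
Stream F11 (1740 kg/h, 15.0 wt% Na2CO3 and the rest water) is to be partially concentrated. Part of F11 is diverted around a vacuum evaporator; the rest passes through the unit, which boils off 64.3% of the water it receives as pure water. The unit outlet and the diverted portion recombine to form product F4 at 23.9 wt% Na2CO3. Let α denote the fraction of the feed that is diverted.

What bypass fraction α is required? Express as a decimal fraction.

All 1740×0.150 = 261 kg/h of Na2CO3 reaches F4, so F4 = 261/0.239 = 1092.1 kg/h and vapour = 647.95 kg/h.
The evaporator receives (1−α)·1740 of feed at 0.850 water and removes 0.643 of that water:
0.643×0.850×(1−α)×1740 = 647.95
(1−α) = 647.95/951 = 0.6813;  α = 0.3187.

0.319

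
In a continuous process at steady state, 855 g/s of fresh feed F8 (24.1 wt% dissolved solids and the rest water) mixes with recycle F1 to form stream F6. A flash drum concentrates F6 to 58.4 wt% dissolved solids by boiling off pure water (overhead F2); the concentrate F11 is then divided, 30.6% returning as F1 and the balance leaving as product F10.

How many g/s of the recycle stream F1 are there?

155.6 g/s

Overall dissolved solids balance (none leaves overhead): dissolved solids in fresh feed = dissolved solids in product, i.e. 855×0.241 = (1−0.306)·F11·0.584.
F11 = 206.06/(0.584×0.694) = 508.41 g/s.
Recycle F1 = 0.306×508.41 = 155.57 g/s.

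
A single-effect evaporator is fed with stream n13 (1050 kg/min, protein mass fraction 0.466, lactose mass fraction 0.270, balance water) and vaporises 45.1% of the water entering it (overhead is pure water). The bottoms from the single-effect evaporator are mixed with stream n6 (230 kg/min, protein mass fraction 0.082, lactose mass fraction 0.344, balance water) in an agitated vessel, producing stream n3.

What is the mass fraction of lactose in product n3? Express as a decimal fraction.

0.314

Vapour removed = 0.451×0.264×1050 = 125.02 kg/min; concentrate = 924.98 kg/min.
lactose reaching the mixer = 283.5 (from concentrate) + 230×0.344 = 362.62 kg/min.
Product flow = 924.98 + 230 = 1155 kg/min; lactose fraction = 0.314.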